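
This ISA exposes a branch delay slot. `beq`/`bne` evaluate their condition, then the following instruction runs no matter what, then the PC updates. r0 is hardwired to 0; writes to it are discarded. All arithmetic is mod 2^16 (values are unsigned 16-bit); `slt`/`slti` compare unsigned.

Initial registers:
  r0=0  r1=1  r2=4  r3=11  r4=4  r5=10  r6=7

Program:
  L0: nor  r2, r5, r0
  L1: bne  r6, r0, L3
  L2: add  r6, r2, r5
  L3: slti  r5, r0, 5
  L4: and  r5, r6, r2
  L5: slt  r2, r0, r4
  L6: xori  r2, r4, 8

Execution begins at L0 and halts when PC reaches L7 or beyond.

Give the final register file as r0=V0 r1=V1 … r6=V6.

r0=0 r1=1 r2=12 r3=11 r4=4 r5=65525 r6=65535

  step pc=0: nor  r2, r5, r0  regs=(0,1,65525,11,4,10,7)
  step pc=1: bne  r6, r0, L3  cond=T  regs=(0,1,65525,11,4,10,7)
  step pc=2: add  r6, r2, r5  regs=(0,1,65525,11,4,10,65535)
  step pc=3: slti  r5, r0, 5  regs=(0,1,65525,11,4,1,65535)
  step pc=4: and  r5, r6, r2  regs=(0,1,65525,11,4,65525,65535)
  step pc=5: slt  r2, r0, r4  regs=(0,1,1,11,4,65525,65535)
  step pc=6: xori  r2, r4, 8  regs=(0,1,12,11,4,65525,65535)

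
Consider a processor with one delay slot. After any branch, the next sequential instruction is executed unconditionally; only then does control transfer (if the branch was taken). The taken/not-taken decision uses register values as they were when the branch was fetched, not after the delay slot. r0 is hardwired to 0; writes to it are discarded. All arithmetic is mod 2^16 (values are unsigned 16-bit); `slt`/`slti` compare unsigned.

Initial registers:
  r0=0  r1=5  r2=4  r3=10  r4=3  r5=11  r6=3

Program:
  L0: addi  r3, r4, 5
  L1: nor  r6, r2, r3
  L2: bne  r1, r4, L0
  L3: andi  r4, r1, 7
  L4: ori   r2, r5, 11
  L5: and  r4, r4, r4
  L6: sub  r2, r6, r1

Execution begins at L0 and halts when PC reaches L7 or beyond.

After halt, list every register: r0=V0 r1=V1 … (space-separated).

#0 addi  r3, r4, 5 ; 0/5/4/8/3/11/3
#1 nor  r6, r2, r3 ; 0/5/4/8/3/11/65523
#2 bne  r1, r4, L0 ; 0/5/4/8/3/11/65523 ; →target
#3 andi  r4, r1, 7 ; 0/5/4/8/5/11/65523
#0 addi  r3, r4, 5 ; 0/5/4/10/5/11/65523
#1 nor  r6, r2, r3 ; 0/5/4/10/5/11/65521
#2 bne  r1, r4, L0 ; 0/5/4/10/5/11/65521 ; →fallthru
#3 andi  r4, r1, 7 ; 0/5/4/10/5/11/65521
#4 ori   r2, r5, 11 ; 0/5/11/10/5/11/65521
#5 and  r4, r4, r4 ; 0/5/11/10/5/11/65521
#6 sub  r2, r6, r1 ; 0/5/65516/10/5/11/65521

r0=0 r1=5 r2=65516 r3=10 r4=5 r5=11 r6=65521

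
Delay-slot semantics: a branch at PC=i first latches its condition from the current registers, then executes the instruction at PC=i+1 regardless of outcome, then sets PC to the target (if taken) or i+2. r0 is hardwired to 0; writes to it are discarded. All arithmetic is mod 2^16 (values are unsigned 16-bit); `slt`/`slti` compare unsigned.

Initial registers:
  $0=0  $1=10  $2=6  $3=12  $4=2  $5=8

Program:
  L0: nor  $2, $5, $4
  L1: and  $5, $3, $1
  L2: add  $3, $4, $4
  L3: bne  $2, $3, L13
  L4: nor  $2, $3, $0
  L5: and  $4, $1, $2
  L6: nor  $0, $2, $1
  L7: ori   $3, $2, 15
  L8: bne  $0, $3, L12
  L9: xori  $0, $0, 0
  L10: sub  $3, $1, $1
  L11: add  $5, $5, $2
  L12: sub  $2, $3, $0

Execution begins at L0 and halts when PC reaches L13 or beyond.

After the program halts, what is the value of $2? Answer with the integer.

#0 nor  $2, $5, $4 ; 0/10/65525/12/2/8
#1 and  $5, $3, $1 ; 0/10/65525/12/2/8
#2 add  $3, $4, $4 ; 0/10/65525/4/2/8
#3 bne  $2, $3, L13 ; 0/10/65525/4/2/8 ; →target
#4 nor  $2, $3, $0 ; 0/10/65531/4/2/8

65531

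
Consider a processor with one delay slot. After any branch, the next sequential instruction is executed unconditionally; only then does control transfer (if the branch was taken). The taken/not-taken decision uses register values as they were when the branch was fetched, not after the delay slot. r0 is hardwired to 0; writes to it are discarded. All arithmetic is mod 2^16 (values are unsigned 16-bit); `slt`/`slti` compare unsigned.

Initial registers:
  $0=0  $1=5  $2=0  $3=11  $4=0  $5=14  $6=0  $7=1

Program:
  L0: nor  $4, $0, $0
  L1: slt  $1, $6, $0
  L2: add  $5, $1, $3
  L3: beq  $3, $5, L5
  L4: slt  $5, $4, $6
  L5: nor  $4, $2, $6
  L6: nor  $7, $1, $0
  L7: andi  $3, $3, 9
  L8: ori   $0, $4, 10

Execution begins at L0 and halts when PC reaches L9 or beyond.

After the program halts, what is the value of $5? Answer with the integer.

  step pc=0: nor  $4, $0, $0  regs=(0,5,0,11,65535,14,0,1)
  step pc=1: slt  $1, $6, $0  regs=(0,0,0,11,65535,14,0,1)
  step pc=2: add  $5, $1, $3  regs=(0,0,0,11,65535,11,0,1)
  step pc=3: beq  $3, $5, L5  cond=T  regs=(0,0,0,11,65535,11,0,1)
  step pc=4: slt  $5, $4, $6  regs=(0,0,0,11,65535,0,0,1)
  step pc=5: nor  $4, $2, $6  regs=(0,0,0,11,65535,0,0,1)
  step pc=6: nor  $7, $1, $0  regs=(0,0,0,11,65535,0,0,65535)
  step pc=7: andi  $3, $3, 9  regs=(0,0,0,9,65535,0,0,65535)
  step pc=8: ori   $0, $4, 10  regs=(0,0,0,9,65535,0,0,65535)

0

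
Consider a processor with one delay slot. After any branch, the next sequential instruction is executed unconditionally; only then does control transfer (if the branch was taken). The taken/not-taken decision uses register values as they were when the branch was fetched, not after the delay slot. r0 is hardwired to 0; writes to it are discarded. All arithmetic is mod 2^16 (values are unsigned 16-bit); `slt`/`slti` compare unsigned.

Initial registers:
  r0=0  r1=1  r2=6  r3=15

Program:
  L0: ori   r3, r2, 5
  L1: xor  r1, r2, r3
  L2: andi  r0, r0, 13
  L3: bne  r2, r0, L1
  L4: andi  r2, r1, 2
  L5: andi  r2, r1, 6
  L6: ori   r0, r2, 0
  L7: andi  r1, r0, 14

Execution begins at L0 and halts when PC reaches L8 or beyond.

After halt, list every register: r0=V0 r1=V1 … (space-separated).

r0=0 r1=0 r2=6 r3=7

PC=0  ori   r3, r2, 5        | r0=0 r1=1 r2=6 r3=7
PC=1  xor  r1, r2, r3        | r0=0 r1=1 r2=6 r3=7
PC=2  andi  r0, r0, 13       | r0=0 r1=1 r2=6 r3=7
PC=3  bne  r2, r0, L1        | r0=0 r1=1 r2=6 r3=7  [TAKEN]
PC=4  andi  r2, r1, 2        | r0=0 r1=1 r2=0 r3=7
PC=1  xor  r1, r2, r3        | r0=0 r1=7 r2=0 r3=7
PC=2  andi  r0, r0, 13       | r0=0 r1=7 r2=0 r3=7
PC=3  bne  r2, r0, L1        | r0=0 r1=7 r2=0 r3=7  [not taken]
PC=4  andi  r2, r1, 2        | r0=0 r1=7 r2=2 r3=7
PC=5  andi  r2, r1, 6        | r0=0 r1=7 r2=6 r3=7
PC=6  ori   r0, r2, 0        | r0=0 r1=7 r2=6 r3=7
PC=7  andi  r1, r0, 14       | r0=0 r1=0 r2=6 r3=7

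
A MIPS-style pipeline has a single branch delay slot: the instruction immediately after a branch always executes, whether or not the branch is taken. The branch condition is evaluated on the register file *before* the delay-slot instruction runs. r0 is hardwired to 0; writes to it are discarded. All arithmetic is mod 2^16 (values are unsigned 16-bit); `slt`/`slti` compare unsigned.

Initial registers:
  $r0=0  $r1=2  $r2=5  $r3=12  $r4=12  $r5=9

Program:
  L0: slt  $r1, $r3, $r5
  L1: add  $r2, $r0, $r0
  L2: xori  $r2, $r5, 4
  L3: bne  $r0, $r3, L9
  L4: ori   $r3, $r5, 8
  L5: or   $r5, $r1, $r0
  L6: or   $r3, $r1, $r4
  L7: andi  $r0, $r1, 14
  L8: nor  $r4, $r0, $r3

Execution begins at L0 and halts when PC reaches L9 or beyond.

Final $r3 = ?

  step pc=0: slt  $r1, $r3, $r5  regs=(0,0,5,12,12,9)
  step pc=1: add  $r2, $r0, $r0  regs=(0,0,0,12,12,9)
  step pc=2: xori  $r2, $r5, 4  regs=(0,0,13,12,12,9)
  step pc=3: bne  $r0, $r3, L9  cond=T  regs=(0,0,13,12,12,9)
  step pc=4: ori   $r3, $r5, 8  regs=(0,0,13,9,12,9)

9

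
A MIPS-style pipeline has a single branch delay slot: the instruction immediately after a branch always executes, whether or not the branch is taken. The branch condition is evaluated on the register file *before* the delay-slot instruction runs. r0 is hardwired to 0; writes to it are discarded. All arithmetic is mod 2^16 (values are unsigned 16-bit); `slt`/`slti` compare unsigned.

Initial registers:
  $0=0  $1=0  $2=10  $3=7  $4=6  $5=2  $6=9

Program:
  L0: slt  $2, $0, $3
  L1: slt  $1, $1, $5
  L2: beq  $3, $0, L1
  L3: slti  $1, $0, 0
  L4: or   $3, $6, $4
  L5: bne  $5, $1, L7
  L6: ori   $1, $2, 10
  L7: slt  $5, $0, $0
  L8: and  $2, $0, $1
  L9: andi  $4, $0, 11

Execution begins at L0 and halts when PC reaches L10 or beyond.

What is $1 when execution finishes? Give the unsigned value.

11

  step pc=0: slt  $2, $0, $3  regs=(0,0,1,7,6,2,9)
  step pc=1: slt  $1, $1, $5  regs=(0,1,1,7,6,2,9)
  step pc=2: beq  $3, $0, L1  cond=F  regs=(0,1,1,7,6,2,9)
  step pc=3: slti  $1, $0, 0  regs=(0,0,1,7,6,2,9)
  step pc=4: or   $3, $6, $4  regs=(0,0,1,15,6,2,9)
  step pc=5: bne  $5, $1, L7  cond=T  regs=(0,0,1,15,6,2,9)
  step pc=6: ori   $1, $2, 10  regs=(0,11,1,15,6,2,9)
  step pc=7: slt  $5, $0, $0  regs=(0,11,1,15,6,0,9)
  step pc=8: and  $2, $0, $1  regs=(0,11,0,15,6,0,9)
  step pc=9: andi  $4, $0, 11  regs=(0,11,0,15,0,0,9)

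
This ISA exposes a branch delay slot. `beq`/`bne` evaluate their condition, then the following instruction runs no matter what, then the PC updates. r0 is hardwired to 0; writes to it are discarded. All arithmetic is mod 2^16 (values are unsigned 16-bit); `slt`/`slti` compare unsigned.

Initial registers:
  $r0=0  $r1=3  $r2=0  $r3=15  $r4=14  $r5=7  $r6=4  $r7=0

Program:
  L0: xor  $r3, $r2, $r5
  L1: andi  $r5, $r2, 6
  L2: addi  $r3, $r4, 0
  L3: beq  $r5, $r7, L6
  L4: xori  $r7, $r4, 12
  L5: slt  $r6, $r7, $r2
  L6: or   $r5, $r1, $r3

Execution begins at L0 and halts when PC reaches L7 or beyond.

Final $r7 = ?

#0 xor  $r3, $r2, $r5 ; 0/3/0/7/14/7/4/0
#1 andi  $r5, $r2, 6 ; 0/3/0/7/14/0/4/0
#2 addi  $r3, $r4, 0 ; 0/3/0/14/14/0/4/0
#3 beq  $r5, $r7, L6 ; 0/3/0/14/14/0/4/0 ; →target
#4 xori  $r7, $r4, 12 ; 0/3/0/14/14/0/4/2
#6 or   $r5, $r1, $r3 ; 0/3/0/14/14/15/4/2

2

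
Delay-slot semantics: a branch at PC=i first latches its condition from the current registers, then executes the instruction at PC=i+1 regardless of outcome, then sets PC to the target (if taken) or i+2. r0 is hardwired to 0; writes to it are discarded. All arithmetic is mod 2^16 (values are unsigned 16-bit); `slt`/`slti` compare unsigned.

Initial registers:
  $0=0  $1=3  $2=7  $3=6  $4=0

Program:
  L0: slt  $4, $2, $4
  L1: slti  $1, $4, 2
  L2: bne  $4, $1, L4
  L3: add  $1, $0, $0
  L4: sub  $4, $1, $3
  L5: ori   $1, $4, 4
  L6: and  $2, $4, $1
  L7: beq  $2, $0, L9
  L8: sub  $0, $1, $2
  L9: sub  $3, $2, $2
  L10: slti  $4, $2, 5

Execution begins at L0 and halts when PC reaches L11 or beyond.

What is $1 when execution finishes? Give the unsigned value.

65534

#0 slt  $4, $2, $4 ; 0/3/7/6/0
#1 slti  $1, $4, 2 ; 0/1/7/6/0
#2 bne  $4, $1, L4 ; 0/1/7/6/0 ; →target
#3 add  $1, $0, $0 ; 0/0/7/6/0
#4 sub  $4, $1, $3 ; 0/0/7/6/65530
#5 ori   $1, $4, 4 ; 0/65534/7/6/65530
#6 and  $2, $4, $1 ; 0/65534/65530/6/65530
#7 beq  $2, $0, L9 ; 0/65534/65530/6/65530 ; →fallthru
#8 sub  $0, $1, $2 ; 0/65534/65530/6/65530
#9 sub  $3, $2, $2 ; 0/65534/65530/0/65530
#10 slti  $4, $2, 5 ; 0/65534/65530/0/0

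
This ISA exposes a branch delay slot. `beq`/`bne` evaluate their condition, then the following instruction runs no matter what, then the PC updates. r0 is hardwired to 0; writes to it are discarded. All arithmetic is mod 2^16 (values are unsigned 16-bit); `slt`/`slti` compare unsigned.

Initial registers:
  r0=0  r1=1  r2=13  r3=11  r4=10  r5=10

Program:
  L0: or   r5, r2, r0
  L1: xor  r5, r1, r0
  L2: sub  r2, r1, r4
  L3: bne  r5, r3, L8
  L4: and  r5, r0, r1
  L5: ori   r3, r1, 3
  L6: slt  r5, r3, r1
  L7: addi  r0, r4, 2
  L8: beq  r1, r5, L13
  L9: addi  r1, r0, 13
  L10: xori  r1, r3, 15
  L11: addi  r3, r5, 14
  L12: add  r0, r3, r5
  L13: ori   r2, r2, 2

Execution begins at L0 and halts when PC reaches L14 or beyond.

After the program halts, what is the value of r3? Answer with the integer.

14

  step pc=0: or   r5, r2, r0  regs=(0,1,13,11,10,13)
  step pc=1: xor  r5, r1, r0  regs=(0,1,13,11,10,1)
  step pc=2: sub  r2, r1, r4  regs=(0,1,65527,11,10,1)
  step pc=3: bne  r5, r3, L8  cond=T  regs=(0,1,65527,11,10,1)
  step pc=4: and  r5, r0, r1  regs=(0,1,65527,11,10,0)
  step pc=8: beq  r1, r5, L13  cond=F  regs=(0,1,65527,11,10,0)
  step pc=9: addi  r1, r0, 13  regs=(0,13,65527,11,10,0)
  step pc=10: xori  r1, r3, 15  regs=(0,4,65527,11,10,0)
  step pc=11: addi  r3, r5, 14  regs=(0,4,65527,14,10,0)
  step pc=12: add  r0, r3, r5  regs=(0,4,65527,14,10,0)
  step pc=13: ori   r2, r2, 2  regs=(0,4,65527,14,10,0)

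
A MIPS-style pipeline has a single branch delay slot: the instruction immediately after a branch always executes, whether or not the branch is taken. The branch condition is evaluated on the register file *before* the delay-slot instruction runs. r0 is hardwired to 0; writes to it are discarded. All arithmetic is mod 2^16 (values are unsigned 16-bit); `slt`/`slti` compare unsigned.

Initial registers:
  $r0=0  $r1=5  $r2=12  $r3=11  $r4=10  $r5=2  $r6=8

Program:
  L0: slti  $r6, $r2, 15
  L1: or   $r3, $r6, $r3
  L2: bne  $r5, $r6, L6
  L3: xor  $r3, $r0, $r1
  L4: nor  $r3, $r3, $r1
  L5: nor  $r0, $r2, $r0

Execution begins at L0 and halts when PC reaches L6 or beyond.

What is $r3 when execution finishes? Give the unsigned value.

5

  step pc=0: slti  $r6, $r2, 15  regs=(0,5,12,11,10,2,1)
  step pc=1: or   $r3, $r6, $r3  regs=(0,5,12,11,10,2,1)
  step pc=2: bne  $r5, $r6, L6  cond=T  regs=(0,5,12,11,10,2,1)
  step pc=3: xor  $r3, $r0, $r1  regs=(0,5,12,5,10,2,1)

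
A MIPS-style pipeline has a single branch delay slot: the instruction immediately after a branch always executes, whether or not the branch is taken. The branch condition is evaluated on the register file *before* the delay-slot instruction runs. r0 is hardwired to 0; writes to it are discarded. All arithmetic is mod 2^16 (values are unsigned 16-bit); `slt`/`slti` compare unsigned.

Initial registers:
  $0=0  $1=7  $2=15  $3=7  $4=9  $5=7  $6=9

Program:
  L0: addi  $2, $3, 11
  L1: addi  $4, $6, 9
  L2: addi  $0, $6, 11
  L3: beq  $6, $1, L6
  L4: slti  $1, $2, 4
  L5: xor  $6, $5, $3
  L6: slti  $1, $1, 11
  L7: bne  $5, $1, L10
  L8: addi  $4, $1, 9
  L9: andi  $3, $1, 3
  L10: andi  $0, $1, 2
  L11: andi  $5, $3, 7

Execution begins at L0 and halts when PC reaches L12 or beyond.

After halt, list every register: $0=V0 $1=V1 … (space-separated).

$0=0 $1=1 $2=18 $3=7 $4=10 $5=7 $6=0

[0] addi  $2, $3, 11  →  {$0:0, $1:7, $2:18, $3:7, $4:9, $5:7, $6:9}
[1] addi  $4, $6, 9  →  {$0:0, $1:7, $2:18, $3:7, $4:18, $5:7, $6:9}
[2] addi  $0, $6, 11  →  {$0:0, $1:7, $2:18, $3:7, $4:18, $5:7, $6:9}
[3] beq  $6, $1, L6  →  {$0:0, $1:7, $2:18, $3:7, $4:18, $5:7, $6:9}  ⟨branch fallthrough⟩
[4] slti  $1, $2, 4  →  {$0:0, $1:0, $2:18, $3:7, $4:18, $5:7, $6:9}
[5] xor  $6, $5, $3  →  {$0:0, $1:0, $2:18, $3:7, $4:18, $5:7, $6:0}
[6] slti  $1, $1, 11  →  {$0:0, $1:1, $2:18, $3:7, $4:18, $5:7, $6:0}
[7] bne  $5, $1, L10  →  {$0:0, $1:1, $2:18, $3:7, $4:18, $5:7, $6:0}  ⟨branch taken⟩
[8] addi  $4, $1, 9  →  {$0:0, $1:1, $2:18, $3:7, $4:10, $5:7, $6:0}
[10] andi  $0, $1, 2  →  {$0:0, $1:1, $2:18, $3:7, $4:10, $5:7, $6:0}
[11] andi  $5, $3, 7  →  {$0:0, $1:1, $2:18, $3:7, $4:10, $5:7, $6:0}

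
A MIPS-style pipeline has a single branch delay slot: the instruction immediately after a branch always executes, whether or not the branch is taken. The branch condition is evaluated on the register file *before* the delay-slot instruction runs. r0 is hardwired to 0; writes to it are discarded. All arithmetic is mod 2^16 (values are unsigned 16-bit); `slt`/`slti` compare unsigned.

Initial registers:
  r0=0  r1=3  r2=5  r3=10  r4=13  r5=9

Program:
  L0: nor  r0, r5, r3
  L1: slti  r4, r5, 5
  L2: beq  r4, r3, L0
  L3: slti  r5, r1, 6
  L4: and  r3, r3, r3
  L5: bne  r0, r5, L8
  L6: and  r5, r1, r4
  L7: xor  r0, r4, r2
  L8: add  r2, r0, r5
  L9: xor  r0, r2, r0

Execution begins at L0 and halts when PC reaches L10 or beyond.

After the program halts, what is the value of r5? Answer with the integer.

0

[0] nor  r0, r5, r3  →  {r0:0, r1:3, r2:5, r3:10, r4:13, r5:9}
[1] slti  r4, r5, 5  →  {r0:0, r1:3, r2:5, r3:10, r4:0, r5:9}
[2] beq  r4, r3, L0  →  {r0:0, r1:3, r2:5, r3:10, r4:0, r5:9}  ⟨branch fallthrough⟩
[3] slti  r5, r1, 6  →  {r0:0, r1:3, r2:5, r3:10, r4:0, r5:1}
[4] and  r3, r3, r3  →  {r0:0, r1:3, r2:5, r3:10, r4:0, r5:1}
[5] bne  r0, r5, L8  →  {r0:0, r1:3, r2:5, r3:10, r4:0, r5:1}  ⟨branch taken⟩
[6] and  r5, r1, r4  →  {r0:0, r1:3, r2:5, r3:10, r4:0, r5:0}
[8] add  r2, r0, r5  →  {r0:0, r1:3, r2:0, r3:10, r4:0, r5:0}
[9] xor  r0, r2, r0  →  {r0:0, r1:3, r2:0, r3:10, r4:0, r5:0}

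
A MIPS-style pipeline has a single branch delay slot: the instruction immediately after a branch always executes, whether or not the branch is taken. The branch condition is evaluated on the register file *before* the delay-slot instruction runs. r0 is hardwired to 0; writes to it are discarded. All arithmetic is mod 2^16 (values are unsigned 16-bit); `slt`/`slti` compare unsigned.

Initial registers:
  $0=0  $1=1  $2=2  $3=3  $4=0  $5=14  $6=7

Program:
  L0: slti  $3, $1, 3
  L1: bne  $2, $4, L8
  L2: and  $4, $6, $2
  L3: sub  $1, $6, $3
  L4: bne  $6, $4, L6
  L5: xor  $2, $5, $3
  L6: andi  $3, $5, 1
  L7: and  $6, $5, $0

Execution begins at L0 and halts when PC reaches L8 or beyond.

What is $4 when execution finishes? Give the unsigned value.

2

[0] slti  $3, $1, 3  →  {$0:0, $1:1, $2:2, $3:1, $4:0, $5:14, $6:7}
[1] bne  $2, $4, L8  →  {$0:0, $1:1, $2:2, $3:1, $4:0, $5:14, $6:7}  ⟨branch taken⟩
[2] and  $4, $6, $2  →  {$0:0, $1:1, $2:2, $3:1, $4:2, $5:14, $6:7}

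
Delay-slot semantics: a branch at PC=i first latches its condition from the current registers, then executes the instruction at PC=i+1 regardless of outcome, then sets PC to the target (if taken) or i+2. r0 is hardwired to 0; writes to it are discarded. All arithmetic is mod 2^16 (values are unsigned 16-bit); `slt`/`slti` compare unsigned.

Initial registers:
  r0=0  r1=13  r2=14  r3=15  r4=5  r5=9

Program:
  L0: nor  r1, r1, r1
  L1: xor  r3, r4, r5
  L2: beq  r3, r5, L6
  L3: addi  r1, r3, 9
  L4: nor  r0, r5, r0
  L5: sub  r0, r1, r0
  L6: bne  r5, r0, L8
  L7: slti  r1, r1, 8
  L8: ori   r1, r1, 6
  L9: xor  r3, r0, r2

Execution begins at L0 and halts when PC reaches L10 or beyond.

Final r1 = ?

[0] nor  r1, r1, r1  →  {r0:0, r1:65522, r2:14, r3:15, r4:5, r5:9}
[1] xor  r3, r4, r5  →  {r0:0, r1:65522, r2:14, r3:12, r4:5, r5:9}
[2] beq  r3, r5, L6  →  {r0:0, r1:65522, r2:14, r3:12, r4:5, r5:9}  ⟨branch fallthrough⟩
[3] addi  r1, r3, 9  →  {r0:0, r1:21, r2:14, r3:12, r4:5, r5:9}
[4] nor  r0, r5, r0  →  {r0:0, r1:21, r2:14, r3:12, r4:5, r5:9}
[5] sub  r0, r1, r0  →  {r0:0, r1:21, r2:14, r3:12, r4:5, r5:9}
[6] bne  r5, r0, L8  →  {r0:0, r1:21, r2:14, r3:12, r4:5, r5:9}  ⟨branch taken⟩
[7] slti  r1, r1, 8  →  {r0:0, r1:0, r2:14, r3:12, r4:5, r5:9}
[8] ori   r1, r1, 6  →  {r0:0, r1:6, r2:14, r3:12, r4:5, r5:9}
[9] xor  r3, r0, r2  →  {r0:0, r1:6, r2:14, r3:14, r4:5, r5:9}

6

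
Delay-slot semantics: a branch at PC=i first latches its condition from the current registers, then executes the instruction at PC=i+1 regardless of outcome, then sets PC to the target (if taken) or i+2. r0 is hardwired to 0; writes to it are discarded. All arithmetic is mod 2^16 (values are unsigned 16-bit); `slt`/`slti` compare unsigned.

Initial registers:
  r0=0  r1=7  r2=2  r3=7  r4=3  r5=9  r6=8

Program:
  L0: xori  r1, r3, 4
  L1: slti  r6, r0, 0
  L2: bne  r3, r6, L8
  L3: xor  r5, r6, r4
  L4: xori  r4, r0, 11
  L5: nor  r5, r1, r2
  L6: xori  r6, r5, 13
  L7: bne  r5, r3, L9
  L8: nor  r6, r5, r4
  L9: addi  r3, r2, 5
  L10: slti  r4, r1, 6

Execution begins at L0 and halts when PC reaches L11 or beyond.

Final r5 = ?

[0] xori  r1, r3, 4  →  {r0:0, r1:3, r2:2, r3:7, r4:3, r5:9, r6:8}
[1] slti  r6, r0, 0  →  {r0:0, r1:3, r2:2, r3:7, r4:3, r5:9, r6:0}
[2] bne  r3, r6, L8  →  {r0:0, r1:3, r2:2, r3:7, r4:3, r5:9, r6:0}  ⟨branch taken⟩
[3] xor  r5, r6, r4  →  {r0:0, r1:3, r2:2, r3:7, r4:3, r5:3, r6:0}
[8] nor  r6, r5, r4  →  {r0:0, r1:3, r2:2, r3:7, r4:3, r5:3, r6:65532}
[9] addi  r3, r2, 5  →  {r0:0, r1:3, r2:2, r3:7, r4:3, r5:3, r6:65532}
[10] slti  r4, r1, 6  →  {r0:0, r1:3, r2:2, r3:7, r4:1, r5:3, r6:65532}

3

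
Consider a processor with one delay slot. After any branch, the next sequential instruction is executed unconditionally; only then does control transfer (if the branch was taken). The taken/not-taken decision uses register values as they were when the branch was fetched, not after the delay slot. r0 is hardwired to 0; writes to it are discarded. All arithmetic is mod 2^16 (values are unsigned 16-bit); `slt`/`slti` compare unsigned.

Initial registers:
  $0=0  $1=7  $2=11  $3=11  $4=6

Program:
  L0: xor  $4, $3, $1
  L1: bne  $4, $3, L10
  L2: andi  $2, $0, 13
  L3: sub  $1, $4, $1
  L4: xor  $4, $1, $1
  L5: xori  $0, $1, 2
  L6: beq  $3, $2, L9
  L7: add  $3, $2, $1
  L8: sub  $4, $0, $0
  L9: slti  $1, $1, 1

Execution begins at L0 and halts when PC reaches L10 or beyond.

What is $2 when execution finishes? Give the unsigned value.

0

PC=0  xor  $4, $3, $1        | $0=0 $1=7 $2=11 $3=11 $4=12
PC=1  bne  $4, $3, L10       | $0=0 $1=7 $2=11 $3=11 $4=12  [TAKEN]
PC=2  andi  $2, $0, 13       | $0=0 $1=7 $2=0 $3=11 $4=12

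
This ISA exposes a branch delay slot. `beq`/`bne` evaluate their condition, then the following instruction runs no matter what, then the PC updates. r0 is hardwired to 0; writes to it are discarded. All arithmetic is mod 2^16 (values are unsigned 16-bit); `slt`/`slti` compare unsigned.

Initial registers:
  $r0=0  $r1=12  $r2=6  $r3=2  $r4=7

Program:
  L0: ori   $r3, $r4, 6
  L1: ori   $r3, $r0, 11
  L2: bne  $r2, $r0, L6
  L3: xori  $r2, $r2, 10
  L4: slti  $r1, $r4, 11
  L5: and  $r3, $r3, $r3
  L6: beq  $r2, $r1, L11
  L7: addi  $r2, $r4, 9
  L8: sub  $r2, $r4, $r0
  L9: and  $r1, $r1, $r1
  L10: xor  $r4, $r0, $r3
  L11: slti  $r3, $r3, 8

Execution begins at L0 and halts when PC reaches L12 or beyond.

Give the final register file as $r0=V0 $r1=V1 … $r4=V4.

$r0=0 $r1=12 $r2=16 $r3=0 $r4=7

#0 ori   $r3, $r4, 6 ; 0/12/6/7/7
#1 ori   $r3, $r0, 11 ; 0/12/6/11/7
#2 bne  $r2, $r0, L6 ; 0/12/6/11/7 ; →target
#3 xori  $r2, $r2, 10 ; 0/12/12/11/7
#6 beq  $r2, $r1, L11 ; 0/12/12/11/7 ; →target
#7 addi  $r2, $r4, 9 ; 0/12/16/11/7
#11 slti  $r3, $r3, 8 ; 0/12/16/0/7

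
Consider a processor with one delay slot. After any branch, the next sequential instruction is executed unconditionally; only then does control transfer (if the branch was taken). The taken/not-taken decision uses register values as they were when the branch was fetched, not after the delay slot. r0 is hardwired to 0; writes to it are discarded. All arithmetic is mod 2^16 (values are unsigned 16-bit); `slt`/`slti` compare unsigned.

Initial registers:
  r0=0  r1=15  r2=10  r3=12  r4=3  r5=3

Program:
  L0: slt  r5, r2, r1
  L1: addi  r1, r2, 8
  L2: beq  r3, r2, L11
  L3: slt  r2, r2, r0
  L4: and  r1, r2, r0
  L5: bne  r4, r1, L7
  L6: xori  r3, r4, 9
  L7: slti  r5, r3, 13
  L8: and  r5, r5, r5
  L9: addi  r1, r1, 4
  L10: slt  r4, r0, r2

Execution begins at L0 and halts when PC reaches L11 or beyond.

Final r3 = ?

  step pc=0: slt  r5, r2, r1  regs=(0,15,10,12,3,1)
  step pc=1: addi  r1, r2, 8  regs=(0,18,10,12,3,1)
  step pc=2: beq  r3, r2, L11  cond=F  regs=(0,18,10,12,3,1)
  step pc=3: slt  r2, r2, r0  regs=(0,18,0,12,3,1)
  step pc=4: and  r1, r2, r0  regs=(0,0,0,12,3,1)
  step pc=5: bne  r4, r1, L7  cond=T  regs=(0,0,0,12,3,1)
  step pc=6: xori  r3, r4, 9  regs=(0,0,0,10,3,1)
  step pc=7: slti  r5, r3, 13  regs=(0,0,0,10,3,1)
  step pc=8: and  r5, r5, r5  regs=(0,0,0,10,3,1)
  step pc=9: addi  r1, r1, 4  regs=(0,4,0,10,3,1)
  step pc=10: slt  r4, r0, r2  regs=(0,4,0,10,0,1)

10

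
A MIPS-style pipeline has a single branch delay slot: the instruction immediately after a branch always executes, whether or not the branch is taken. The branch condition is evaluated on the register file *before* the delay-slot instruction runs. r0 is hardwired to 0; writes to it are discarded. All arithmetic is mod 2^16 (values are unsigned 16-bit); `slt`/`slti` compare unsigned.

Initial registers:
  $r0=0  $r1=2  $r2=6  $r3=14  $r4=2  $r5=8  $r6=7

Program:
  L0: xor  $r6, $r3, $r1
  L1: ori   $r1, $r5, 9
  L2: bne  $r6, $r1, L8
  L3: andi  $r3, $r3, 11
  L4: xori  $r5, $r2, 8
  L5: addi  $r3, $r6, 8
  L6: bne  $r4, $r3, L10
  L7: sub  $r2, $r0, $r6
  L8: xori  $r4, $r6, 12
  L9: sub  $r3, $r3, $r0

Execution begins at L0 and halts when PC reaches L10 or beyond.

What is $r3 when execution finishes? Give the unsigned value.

10

PC=0  xor  $r6, $r3, $r1     | $r0=0 $r1=2 $r2=6 $r3=14 $r4=2 $r5=8 $r6=12
PC=1  ori   $r1, $r5, 9      | $r0=0 $r1=9 $r2=6 $r3=14 $r4=2 $r5=8 $r6=12
PC=2  bne  $r6, $r1, L8      | $r0=0 $r1=9 $r2=6 $r3=14 $r4=2 $r5=8 $r6=12  [TAKEN]
PC=3  andi  $r3, $r3, 11     | $r0=0 $r1=9 $r2=6 $r3=10 $r4=2 $r5=8 $r6=12
PC=8  xori  $r4, $r6, 12     | $r0=0 $r1=9 $r2=6 $r3=10 $r4=0 $r5=8 $r6=12
PC=9  sub  $r3, $r3, $r0     | $r0=0 $r1=9 $r2=6 $r3=10 $r4=0 $r5=8 $r6=12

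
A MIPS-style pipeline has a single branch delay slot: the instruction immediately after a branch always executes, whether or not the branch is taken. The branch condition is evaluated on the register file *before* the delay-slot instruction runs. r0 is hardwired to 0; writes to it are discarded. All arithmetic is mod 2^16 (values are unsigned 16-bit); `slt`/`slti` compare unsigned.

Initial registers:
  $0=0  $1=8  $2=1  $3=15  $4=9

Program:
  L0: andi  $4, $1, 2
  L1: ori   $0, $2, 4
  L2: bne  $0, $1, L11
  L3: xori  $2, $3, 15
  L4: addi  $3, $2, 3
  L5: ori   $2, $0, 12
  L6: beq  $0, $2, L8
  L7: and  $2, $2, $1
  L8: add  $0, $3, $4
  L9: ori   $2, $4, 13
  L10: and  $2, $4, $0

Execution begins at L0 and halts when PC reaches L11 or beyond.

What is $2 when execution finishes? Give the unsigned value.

PC=0  andi  $4, $1, 2        | $0=0 $1=8 $2=1 $3=15 $4=0
PC=1  ori   $0, $2, 4        | $0=0 $1=8 $2=1 $3=15 $4=0
PC=2  bne  $0, $1, L11       | $0=0 $1=8 $2=1 $3=15 $4=0  [TAKEN]
PC=3  xori  $2, $3, 15       | $0=0 $1=8 $2=0 $3=15 $4=0

0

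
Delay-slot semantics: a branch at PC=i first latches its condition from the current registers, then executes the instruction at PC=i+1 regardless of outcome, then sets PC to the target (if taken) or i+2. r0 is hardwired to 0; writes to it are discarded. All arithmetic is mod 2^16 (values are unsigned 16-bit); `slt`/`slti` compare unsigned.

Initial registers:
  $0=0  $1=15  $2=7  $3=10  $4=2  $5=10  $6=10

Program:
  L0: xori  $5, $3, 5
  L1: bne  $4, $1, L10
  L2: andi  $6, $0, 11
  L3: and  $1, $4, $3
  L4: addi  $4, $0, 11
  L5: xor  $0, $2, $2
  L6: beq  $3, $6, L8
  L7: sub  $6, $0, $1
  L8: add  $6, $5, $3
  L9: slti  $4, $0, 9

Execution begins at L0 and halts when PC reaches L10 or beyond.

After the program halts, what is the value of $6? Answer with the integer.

  step pc=0: xori  $5, $3, 5  regs=(0,15,7,10,2,15,10)
  step pc=1: bne  $4, $1, L10  cond=T  regs=(0,15,7,10,2,15,10)
  step pc=2: andi  $6, $0, 11  regs=(0,15,7,10,2,15,0)

0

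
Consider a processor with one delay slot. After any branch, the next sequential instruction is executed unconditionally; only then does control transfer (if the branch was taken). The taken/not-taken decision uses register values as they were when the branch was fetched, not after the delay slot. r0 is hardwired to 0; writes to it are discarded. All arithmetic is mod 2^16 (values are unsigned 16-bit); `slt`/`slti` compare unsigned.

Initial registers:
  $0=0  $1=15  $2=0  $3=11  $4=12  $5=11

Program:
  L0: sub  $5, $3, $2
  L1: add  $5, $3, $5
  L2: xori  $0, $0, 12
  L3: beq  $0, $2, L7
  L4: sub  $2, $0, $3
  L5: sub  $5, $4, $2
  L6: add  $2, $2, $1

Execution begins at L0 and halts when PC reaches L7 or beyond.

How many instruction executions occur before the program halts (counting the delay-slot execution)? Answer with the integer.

[0] sub  $5, $3, $2  →  {$0:0, $1:15, $2:0, $3:11, $4:12, $5:11}
[1] add  $5, $3, $5  →  {$0:0, $1:15, $2:0, $3:11, $4:12, $5:22}
[2] xori  $0, $0, 12  →  {$0:0, $1:15, $2:0, $3:11, $4:12, $5:22}
[3] beq  $0, $2, L7  →  {$0:0, $1:15, $2:0, $3:11, $4:12, $5:22}  ⟨branch taken⟩
[4] sub  $2, $0, $3  →  {$0:0, $1:15, $2:65525, $3:11, $4:12, $5:22}

5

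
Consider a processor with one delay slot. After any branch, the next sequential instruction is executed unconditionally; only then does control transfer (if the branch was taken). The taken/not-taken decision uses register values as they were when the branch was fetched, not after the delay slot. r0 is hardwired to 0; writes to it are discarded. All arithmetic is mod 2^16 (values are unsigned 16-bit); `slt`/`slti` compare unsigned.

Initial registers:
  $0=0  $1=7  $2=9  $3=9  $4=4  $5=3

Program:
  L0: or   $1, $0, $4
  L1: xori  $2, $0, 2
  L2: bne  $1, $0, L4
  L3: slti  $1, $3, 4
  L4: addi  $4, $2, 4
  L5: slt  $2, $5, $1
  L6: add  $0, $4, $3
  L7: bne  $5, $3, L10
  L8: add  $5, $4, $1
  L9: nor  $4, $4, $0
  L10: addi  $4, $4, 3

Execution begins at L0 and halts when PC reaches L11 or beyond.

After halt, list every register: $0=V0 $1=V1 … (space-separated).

$0=0 $1=0 $2=0 $3=9 $4=9 $5=6

PC=0  or   $1, $0, $4        | $0=0 $1=4 $2=9 $3=9 $4=4 $5=3
PC=1  xori  $2, $0, 2        | $0=0 $1=4 $2=2 $3=9 $4=4 $5=3
PC=2  bne  $1, $0, L4        | $0=0 $1=4 $2=2 $3=9 $4=4 $5=3  [TAKEN]
PC=3  slti  $1, $3, 4        | $0=0 $1=0 $2=2 $3=9 $4=4 $5=3
PC=4  addi  $4, $2, 4        | $0=0 $1=0 $2=2 $3=9 $4=6 $5=3
PC=5  slt  $2, $5, $1        | $0=0 $1=0 $2=0 $3=9 $4=6 $5=3
PC=6  add  $0, $4, $3        | $0=0 $1=0 $2=0 $3=9 $4=6 $5=3
PC=7  bne  $5, $3, L10       | $0=0 $1=0 $2=0 $3=9 $4=6 $5=3  [TAKEN]
PC=8  add  $5, $4, $1        | $0=0 $1=0 $2=0 $3=9 $4=6 $5=6
PC=10 addi  $4, $4, 3        | $0=0 $1=0 $2=0 $3=9 $4=9 $5=6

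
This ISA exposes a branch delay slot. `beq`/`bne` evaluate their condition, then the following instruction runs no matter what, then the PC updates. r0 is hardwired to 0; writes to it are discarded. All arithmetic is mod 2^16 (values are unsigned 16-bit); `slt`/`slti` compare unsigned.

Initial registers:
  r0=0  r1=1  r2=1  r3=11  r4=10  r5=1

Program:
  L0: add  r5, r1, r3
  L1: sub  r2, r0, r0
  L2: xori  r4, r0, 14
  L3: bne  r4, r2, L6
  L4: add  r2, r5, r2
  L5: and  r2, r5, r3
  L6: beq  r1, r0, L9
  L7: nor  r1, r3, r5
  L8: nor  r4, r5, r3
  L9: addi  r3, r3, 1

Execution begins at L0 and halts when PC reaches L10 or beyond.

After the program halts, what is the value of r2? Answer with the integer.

#0 add  r5, r1, r3 ; 0/1/1/11/10/12
#1 sub  r2, r0, r0 ; 0/1/0/11/10/12
#2 xori  r4, r0, 14 ; 0/1/0/11/14/12
#3 bne  r4, r2, L6 ; 0/1/0/11/14/12 ; →target
#4 add  r2, r5, r2 ; 0/1/12/11/14/12
#6 beq  r1, r0, L9 ; 0/1/12/11/14/12 ; →fallthru
#7 nor  r1, r3, r5 ; 0/65520/12/11/14/12
#8 nor  r4, r5, r3 ; 0/65520/12/11/65520/12
#9 addi  r3, r3, 1 ; 0/65520/12/12/65520/12

12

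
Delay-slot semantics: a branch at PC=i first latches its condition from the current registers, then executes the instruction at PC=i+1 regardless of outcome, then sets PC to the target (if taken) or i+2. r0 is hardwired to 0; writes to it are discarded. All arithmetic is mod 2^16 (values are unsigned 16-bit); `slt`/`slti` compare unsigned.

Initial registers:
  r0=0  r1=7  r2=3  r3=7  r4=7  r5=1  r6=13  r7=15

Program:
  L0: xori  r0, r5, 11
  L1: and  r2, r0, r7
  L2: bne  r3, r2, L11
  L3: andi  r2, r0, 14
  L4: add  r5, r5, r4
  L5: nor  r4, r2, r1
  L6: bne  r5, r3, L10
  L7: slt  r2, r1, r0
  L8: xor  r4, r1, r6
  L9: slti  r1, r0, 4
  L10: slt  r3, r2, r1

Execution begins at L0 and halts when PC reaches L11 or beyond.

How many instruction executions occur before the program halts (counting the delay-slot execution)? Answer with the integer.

4

  step pc=0: xori  r0, r5, 11  regs=(0,7,3,7,7,1,13,15)
  step pc=1: and  r2, r0, r7  regs=(0,7,0,7,7,1,13,15)
  step pc=2: bne  r3, r2, L11  cond=T  regs=(0,7,0,7,7,1,13,15)
  step pc=3: andi  r2, r0, 14  regs=(0,7,0,7,7,1,13,15)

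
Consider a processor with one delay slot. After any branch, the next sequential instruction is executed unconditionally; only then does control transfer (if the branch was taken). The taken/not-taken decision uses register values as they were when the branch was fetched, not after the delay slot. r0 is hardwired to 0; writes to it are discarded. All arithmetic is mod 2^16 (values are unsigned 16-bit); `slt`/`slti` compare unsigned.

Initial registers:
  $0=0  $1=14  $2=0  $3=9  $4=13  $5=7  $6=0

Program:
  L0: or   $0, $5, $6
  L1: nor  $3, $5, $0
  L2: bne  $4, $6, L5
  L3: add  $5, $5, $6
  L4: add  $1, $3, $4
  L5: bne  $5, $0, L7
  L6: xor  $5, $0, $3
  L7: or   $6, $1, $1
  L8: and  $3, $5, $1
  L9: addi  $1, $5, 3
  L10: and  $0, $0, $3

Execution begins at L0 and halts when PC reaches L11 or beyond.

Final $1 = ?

  step pc=0: or   $0, $5, $6  regs=(0,14,0,9,13,7,0)
  step pc=1: nor  $3, $5, $0  regs=(0,14,0,65528,13,7,0)
  step pc=2: bne  $4, $6, L5  cond=T  regs=(0,14,0,65528,13,7,0)
  step pc=3: add  $5, $5, $6  regs=(0,14,0,65528,13,7,0)
  step pc=5: bne  $5, $0, L7  cond=T  regs=(0,14,0,65528,13,7,0)
  step pc=6: xor  $5, $0, $3  regs=(0,14,0,65528,13,65528,0)
  step pc=7: or   $6, $1, $1  regs=(0,14,0,65528,13,65528,14)
  step pc=8: and  $3, $5, $1  regs=(0,14,0,8,13,65528,14)
  step pc=9: addi  $1, $5, 3  regs=(0,65531,0,8,13,65528,14)
  step pc=10: and  $0, $0, $3  regs=(0,65531,0,8,13,65528,14)

65531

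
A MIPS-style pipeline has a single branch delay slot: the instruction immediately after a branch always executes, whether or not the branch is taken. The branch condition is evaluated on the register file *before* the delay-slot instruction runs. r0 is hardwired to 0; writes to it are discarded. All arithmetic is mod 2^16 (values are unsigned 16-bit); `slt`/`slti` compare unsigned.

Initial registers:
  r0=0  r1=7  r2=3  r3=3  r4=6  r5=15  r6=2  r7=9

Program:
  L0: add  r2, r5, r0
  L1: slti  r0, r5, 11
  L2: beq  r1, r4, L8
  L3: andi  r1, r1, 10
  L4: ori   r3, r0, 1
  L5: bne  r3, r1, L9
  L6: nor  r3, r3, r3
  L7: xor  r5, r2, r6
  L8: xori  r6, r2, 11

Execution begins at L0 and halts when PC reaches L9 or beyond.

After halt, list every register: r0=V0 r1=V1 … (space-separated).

r0=0 r1=2 r2=15 r3=65534 r4=6 r5=15 r6=2 r7=9

PC=0  add  r2, r5, r0        | r0=0 r1=7 r2=15 r3=3 r4=6 r5=15 r6=2 r7=9
PC=1  slti  r0, r5, 11       | r0=0 r1=7 r2=15 r3=3 r4=6 r5=15 r6=2 r7=9
PC=2  beq  r1, r4, L8        | r0=0 r1=7 r2=15 r3=3 r4=6 r5=15 r6=2 r7=9  [not taken]
PC=3  andi  r1, r1, 10       | r0=0 r1=2 r2=15 r3=3 r4=6 r5=15 r6=2 r7=9
PC=4  ori   r3, r0, 1        | r0=0 r1=2 r2=15 r3=1 r4=6 r5=15 r6=2 r7=9
PC=5  bne  r3, r1, L9        | r0=0 r1=2 r2=15 r3=1 r4=6 r5=15 r6=2 r7=9  [TAKEN]
PC=6  nor  r3, r3, r3        | r0=0 r1=2 r2=15 r3=65534 r4=6 r5=15 r6=2 r7=9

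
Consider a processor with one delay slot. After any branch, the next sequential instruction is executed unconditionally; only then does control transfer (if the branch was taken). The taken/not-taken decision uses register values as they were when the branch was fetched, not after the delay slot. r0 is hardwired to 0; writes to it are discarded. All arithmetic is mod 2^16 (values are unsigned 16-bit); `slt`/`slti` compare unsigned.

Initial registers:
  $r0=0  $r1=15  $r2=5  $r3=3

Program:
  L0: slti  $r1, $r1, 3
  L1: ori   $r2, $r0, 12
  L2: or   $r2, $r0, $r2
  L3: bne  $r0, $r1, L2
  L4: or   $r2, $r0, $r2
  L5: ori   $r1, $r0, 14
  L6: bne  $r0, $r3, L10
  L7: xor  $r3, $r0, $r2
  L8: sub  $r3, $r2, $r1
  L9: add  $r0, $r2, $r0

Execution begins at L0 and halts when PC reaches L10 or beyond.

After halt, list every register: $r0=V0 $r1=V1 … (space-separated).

$r0=0 $r1=14 $r2=12 $r3=12

[0] slti  $r1, $r1, 3  →  {$r0:0, $r1:0, $r2:5, $r3:3}
[1] ori   $r2, $r0, 12  →  {$r0:0, $r1:0, $r2:12, $r3:3}
[2] or   $r2, $r0, $r2  →  {$r0:0, $r1:0, $r2:12, $r3:3}
[3] bne  $r0, $r1, L2  →  {$r0:0, $r1:0, $r2:12, $r3:3}  ⟨branch fallthrough⟩
[4] or   $r2, $r0, $r2  →  {$r0:0, $r1:0, $r2:12, $r3:3}
[5] ori   $r1, $r0, 14  →  {$r0:0, $r1:14, $r2:12, $r3:3}
[6] bne  $r0, $r3, L10  →  {$r0:0, $r1:14, $r2:12, $r3:3}  ⟨branch taken⟩
[7] xor  $r3, $r0, $r2  →  {$r0:0, $r1:14, $r2:12, $r3:12}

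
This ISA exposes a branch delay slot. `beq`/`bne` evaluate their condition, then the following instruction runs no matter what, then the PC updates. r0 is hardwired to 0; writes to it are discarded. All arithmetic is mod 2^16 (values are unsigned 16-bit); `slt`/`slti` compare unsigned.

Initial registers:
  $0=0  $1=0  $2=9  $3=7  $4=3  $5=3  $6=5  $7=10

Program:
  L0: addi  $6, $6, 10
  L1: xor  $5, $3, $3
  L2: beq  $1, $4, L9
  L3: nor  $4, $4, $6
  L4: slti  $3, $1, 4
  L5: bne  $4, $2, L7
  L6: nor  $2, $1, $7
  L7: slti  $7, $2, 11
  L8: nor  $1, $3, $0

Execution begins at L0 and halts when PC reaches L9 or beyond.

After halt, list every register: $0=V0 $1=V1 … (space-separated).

$0=0 $1=65534 $2=65525 $3=1 $4=65520 $5=0 $6=15 $7=0

#0 addi  $6, $6, 10 ; 0/0/9/7/3/3/15/10
#1 xor  $5, $3, $3 ; 0/0/9/7/3/0/15/10
#2 beq  $1, $4, L9 ; 0/0/9/7/3/0/15/10 ; →fallthru
#3 nor  $4, $4, $6 ; 0/0/9/7/65520/0/15/10
#4 slti  $3, $1, 4 ; 0/0/9/1/65520/0/15/10
#5 bne  $4, $2, L7 ; 0/0/9/1/65520/0/15/10 ; →target
#6 nor  $2, $1, $7 ; 0/0/65525/1/65520/0/15/10
#7 slti  $7, $2, 11 ; 0/0/65525/1/65520/0/15/0
#8 nor  $1, $3, $0 ; 0/65534/65525/1/65520/0/15/0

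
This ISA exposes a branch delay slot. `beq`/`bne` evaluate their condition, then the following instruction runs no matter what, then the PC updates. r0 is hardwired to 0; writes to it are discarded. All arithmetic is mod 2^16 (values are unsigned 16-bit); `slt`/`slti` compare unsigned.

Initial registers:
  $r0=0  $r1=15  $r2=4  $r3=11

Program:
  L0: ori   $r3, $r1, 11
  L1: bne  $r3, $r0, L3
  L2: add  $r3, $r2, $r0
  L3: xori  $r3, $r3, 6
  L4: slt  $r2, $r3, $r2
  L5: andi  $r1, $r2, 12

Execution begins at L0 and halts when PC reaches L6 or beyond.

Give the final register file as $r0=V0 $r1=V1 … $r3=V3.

$r0=0 $r1=0 $r2=1 $r3=2

  step pc=0: ori   $r3, $r1, 11  regs=(0,15,4,15)
  step pc=1: bne  $r3, $r0, L3  cond=T  regs=(0,15,4,15)
  step pc=2: add  $r3, $r2, $r0  regs=(0,15,4,4)
  step pc=3: xori  $r3, $r3, 6  regs=(0,15,4,2)
  step pc=4: slt  $r2, $r3, $r2  regs=(0,15,1,2)
  step pc=5: andi  $r1, $r2, 12  regs=(0,0,1,2)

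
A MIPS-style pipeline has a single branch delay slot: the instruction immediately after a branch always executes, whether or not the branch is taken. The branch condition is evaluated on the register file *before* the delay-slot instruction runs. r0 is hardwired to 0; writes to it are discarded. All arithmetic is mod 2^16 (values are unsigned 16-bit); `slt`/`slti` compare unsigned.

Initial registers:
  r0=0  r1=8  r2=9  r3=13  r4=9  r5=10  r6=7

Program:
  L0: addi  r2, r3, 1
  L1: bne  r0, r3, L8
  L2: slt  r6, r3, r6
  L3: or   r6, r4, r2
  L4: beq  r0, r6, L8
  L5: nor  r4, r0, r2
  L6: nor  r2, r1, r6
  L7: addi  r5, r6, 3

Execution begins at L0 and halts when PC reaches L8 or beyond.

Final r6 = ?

0

#0 addi  r2, r3, 1 ; 0/8/14/13/9/10/7
#1 bne  r0, r3, L8 ; 0/8/14/13/9/10/7 ; →target
#2 slt  r6, r3, r6 ; 0/8/14/13/9/10/0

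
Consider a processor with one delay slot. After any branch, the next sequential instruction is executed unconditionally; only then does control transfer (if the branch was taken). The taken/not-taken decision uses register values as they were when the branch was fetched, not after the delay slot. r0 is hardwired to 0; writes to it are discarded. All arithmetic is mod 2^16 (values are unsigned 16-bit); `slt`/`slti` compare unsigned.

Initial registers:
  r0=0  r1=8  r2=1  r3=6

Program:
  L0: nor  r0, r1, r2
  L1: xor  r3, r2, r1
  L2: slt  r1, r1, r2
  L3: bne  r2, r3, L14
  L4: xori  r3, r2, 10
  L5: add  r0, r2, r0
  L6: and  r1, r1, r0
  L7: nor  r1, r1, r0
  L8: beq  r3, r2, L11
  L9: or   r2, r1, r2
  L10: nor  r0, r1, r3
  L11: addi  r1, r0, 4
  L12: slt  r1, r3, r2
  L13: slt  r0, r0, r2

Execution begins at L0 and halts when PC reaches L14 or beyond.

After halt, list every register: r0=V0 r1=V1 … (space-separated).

r0=0 r1=0 r2=1 r3=11

[0] nor  r0, r1, r2  →  {r0:0, r1:8, r2:1, r3:6}
[1] xor  r3, r2, r1  →  {r0:0, r1:8, r2:1, r3:9}
[2] slt  r1, r1, r2  →  {r0:0, r1:0, r2:1, r3:9}
[3] bne  r2, r3, L14  →  {r0:0, r1:0, r2:1, r3:9}  ⟨branch taken⟩
[4] xori  r3, r2, 10  →  {r0:0, r1:0, r2:1, r3:11}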